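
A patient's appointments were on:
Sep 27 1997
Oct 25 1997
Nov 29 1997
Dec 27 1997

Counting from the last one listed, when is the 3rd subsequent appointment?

Mar 28 1998

Every date is a Saturday; gaps 28, 35, 28 days.
Each is the last Saturday of its month (at least one falls on the 29th or later, ruling out '4th Saturday').
Last Saturday of January 1998: Jan 31 1998.
Last Saturday of February 1998: Feb 28 1998.
Last Saturday of March 1998: Mar 28 1998.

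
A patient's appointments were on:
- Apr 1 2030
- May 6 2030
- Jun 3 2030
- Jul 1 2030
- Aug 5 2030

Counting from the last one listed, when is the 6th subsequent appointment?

Feb 3 2031

These are Mondays at 28- or 35-day spacing (35, 28, 28, 35).
The pattern: 1st Monday of the month.
September 2030 — 1st Monday is Sep 2 2030.
1st Monday of October 2030: Oct 7 2030.
1st Monday of November 2030: Nov 4 2030.
1st Monday of December 2030: Dec 2 2030.
1st Monday of January 2031: Jan 6 2031.
1st Monday of February 2031: Feb 3 2031.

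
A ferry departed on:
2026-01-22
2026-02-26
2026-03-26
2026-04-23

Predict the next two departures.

Gaps: 35, 28, 28 days — a mix of 28 and 35. Every date is a Thursday.
Each is the 4th Thursday of its month.
May 2026 — 4th Thursday is 2026-05-28.
June 2026 — 4th Thursday is 2026-06-25.

2026-05-28, 2026-06-25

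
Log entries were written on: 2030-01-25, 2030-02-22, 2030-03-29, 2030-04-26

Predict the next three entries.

Every date is a Friday; gaps 28, 35, 28 days.
Each is the last Friday of its month (at least one falls on the 29th or later, ruling out '4th Friday').
May 2030 ends with Friday 2030-05-31.
Last Friday of June 2030: 2030-06-28.
Last Friday of July 2030: 2030-07-26.

2030-05-31, 2030-06-28, 2030-07-26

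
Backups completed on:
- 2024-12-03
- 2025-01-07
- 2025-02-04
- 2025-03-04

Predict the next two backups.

These are Tuesdays at 28- or 35-day spacing (35, 28, 28).
The pattern: 1st Tuesday of the month.
1st Tuesday of April 2025: 2025-04-01.
1st Tuesday of May 2025: 2025-05-06.

2025-04-01, 2025-05-06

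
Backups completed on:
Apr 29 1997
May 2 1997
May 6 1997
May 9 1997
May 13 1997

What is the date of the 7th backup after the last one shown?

Jun 6 1997

Every event lands on a Tuesday or Friday (gaps cycle 3, 4, 3, 4).
So the schedule is: every Tuesday and Friday.
Next Friday: May 16 1997.
Next Tuesday: May 20 1997.
Next Friday: May 23 1997.
The following Tuesday is May 27 1997.
The following Friday is May 30 1997.
The following Tuesday is Jun 3 1997.
The following Friday is Jun 6 1997.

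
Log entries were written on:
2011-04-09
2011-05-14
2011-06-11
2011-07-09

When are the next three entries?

2011-08-13, 2011-09-10, 2011-10-08

These are Saturdays at 28- or 35-day spacing (35, 28, 28).
The pattern: 2nd Saturday of the month.
August 2011 — 2nd Saturday is 2011-08-13.
2nd Saturday of September 2011: 2011-09-10.
October 2011 — 2nd Saturday is 2011-10-08.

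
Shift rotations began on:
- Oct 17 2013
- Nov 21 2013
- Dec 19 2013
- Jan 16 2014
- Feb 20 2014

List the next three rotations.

Mar 20 2014, Apr 17 2014, May 15 2014

These are Thursdays at 28- or 35-day spacing (35, 28, 28, 35).
The pattern: 3rd Thursday of the month.
March 2014 — 3rd Thursday is Mar 20 2014.
3rd Thursday of April 2014: Apr 17 2014.
May 2014 — 3rd Thursday is May 15 2014.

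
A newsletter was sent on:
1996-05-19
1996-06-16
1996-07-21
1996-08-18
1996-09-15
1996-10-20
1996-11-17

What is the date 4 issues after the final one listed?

These are Sundays at 28- or 35-day spacing (28, 35, 28, 28, 35, 28).
The pattern: 3rd Sunday of the month.
December 1996 — 3rd Sunday is 1996-12-15.
3rd Sunday of January 1997: 1997-01-19.
3rd Sunday of February 1997: 1997-02-16.
3rd Sunday of March 1997: 1997-03-16.

1997-03-16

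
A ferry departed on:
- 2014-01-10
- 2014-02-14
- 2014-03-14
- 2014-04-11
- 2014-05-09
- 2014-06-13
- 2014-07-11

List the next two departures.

These are Fridays at 28- or 35-day spacing (35, 28, 28, 28, 35, 28).
The pattern: 2nd Friday of the month.
2nd Friday of August 2014: 2014-08-08.
2nd Friday of September 2014: 2014-09-12.

2014-08-08, 2014-09-12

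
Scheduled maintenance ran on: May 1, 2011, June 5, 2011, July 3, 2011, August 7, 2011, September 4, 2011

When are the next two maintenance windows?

Gaps: 35, 28, 35, 28 days — a mix of 28 and 35. Every date is a Sunday.
Each is the 1st Sunday of its month.
October 2011 — 1st Sunday is October 2, 2011.
1st Sunday of November 2011: November 6, 2011.

October 2, 2011; November 6, 2011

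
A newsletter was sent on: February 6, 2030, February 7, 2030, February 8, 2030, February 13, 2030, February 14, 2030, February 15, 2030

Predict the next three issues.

The gap pattern 1, 1, 5, 1, 1 repeats every 3 events.
These are the Wednesdays, Thursdays and Fridays of each week.
Next Wednesday: February 20, 2030.
The following Thursday is February 21, 2030.
The following Friday is February 22, 2030.

February 20, 2030; February 21, 2030; February 22, 2030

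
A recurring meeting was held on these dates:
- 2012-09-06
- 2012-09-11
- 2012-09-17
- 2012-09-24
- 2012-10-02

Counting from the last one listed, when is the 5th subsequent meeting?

The spacing grows by 1 each time: 5, 6, 7, 8 days.
Next gap: 9 days. 2012-10-02 + 9 days = 2012-10-11.
Next gap: 10 days. 2012-10-11 + 10 days = 2012-10-21.
Next gap: 11 days. 2012-10-21 + 11 days = 2012-11-01.
Next gap: 12 days. 2012-11-01 + 12 days = 2012-11-13.
Next gap: 13 days. 2012-11-13 + 13 days = 2012-11-26.

2012-11-26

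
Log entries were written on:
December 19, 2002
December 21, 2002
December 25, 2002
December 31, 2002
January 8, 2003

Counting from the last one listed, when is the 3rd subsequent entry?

The spacing grows by 2 each time: 2, 4, 6, 8 days.
Next gap: 10 days. January 8, 2003 + 10 days = January 18, 2003.
Next gap: 12 days. January 18, 2003 + 12 days = January 30, 2003.
Next gap: 14 days. January 30, 2003 + 14 days = February 13, 2003.

February 13, 2003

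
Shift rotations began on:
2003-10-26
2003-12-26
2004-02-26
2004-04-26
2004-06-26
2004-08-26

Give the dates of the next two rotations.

Each date is the 26th; the gaps (61, 62, 60, 61, 61) track the month lengths.
The rule is the 26th of every 2 months.
Next: October 2004 → 2004-10-26.
Next: December 2004 → 2004-12-26.

2004-10-26, 2004-12-26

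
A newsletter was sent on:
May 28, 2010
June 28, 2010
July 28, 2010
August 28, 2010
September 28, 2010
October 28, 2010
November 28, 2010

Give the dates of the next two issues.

Gaps: 31, 30, 31, 31, 30, 31 days — not constant. Every event is on the 28th of the month.
Pattern: the 28th of each month.
December 2010: December 28, 2010.
January 2011: January 28, 2011.

December 28, 2010; January 28, 2011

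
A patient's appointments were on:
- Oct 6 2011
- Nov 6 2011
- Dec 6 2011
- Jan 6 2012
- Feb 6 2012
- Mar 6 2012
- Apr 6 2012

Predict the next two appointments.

Gaps: 31, 30, 31, 31, 29, 31 days — not constant. Every event is on the 6th of the month.
Pattern: the 6th of each month.
May 2012: May 6 2012.
June 2012: Jun 6 2012.

May 6 2012, Jun 6 2012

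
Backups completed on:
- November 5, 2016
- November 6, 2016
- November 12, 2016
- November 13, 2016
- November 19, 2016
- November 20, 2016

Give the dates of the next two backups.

November 26, 2016; November 27, 2016

Gaps: 1, 6, 1, 6, 1 days — not constant, but cyclic with period 2.
The events fall on every Saturday and Sunday.
Next Saturday: November 26, 2016.
The following Sunday is November 27, 2016.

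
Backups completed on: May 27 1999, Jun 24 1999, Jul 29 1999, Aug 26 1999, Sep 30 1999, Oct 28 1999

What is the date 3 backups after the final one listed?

Every date is a Thursday; gaps 28, 35, 28, 35, 28 days.
Each is the last Thursday of its month (at least one falls on the 29th or later, ruling out '4th Thursday').
Last Thursday of November 1999: Nov 25 1999.
Last Thursday of December 1999: Dec 30 1999.
Last Thursday of January 2000: Jan 27 2000.

Jan 27 2000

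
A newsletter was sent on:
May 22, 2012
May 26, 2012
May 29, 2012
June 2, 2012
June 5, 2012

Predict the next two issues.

June 9, 2012; June 12, 2012

The gap pattern 4, 3, 4, 3 repeats every 2 events.
These are the Tuesdays and Saturdays of each week.
Next Saturday: June 9, 2012.
The following Tuesday is June 12, 2012.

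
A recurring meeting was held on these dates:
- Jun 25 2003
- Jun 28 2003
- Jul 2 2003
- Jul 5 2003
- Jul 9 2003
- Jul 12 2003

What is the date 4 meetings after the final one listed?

Jul 26 2003

The gap pattern 3, 4, 3, 4, 3 repeats every 2 events.
These are the Wednesdays and Saturdays of each week.
The following Wednesday is Jul 16 2003.
The following Saturday is Jul 19 2003.
Next Wednesday: Jul 23 2003.
The following Saturday is Jul 26 2003.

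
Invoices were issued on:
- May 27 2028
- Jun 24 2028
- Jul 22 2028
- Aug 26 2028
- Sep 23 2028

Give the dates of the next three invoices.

Gaps: 28, 28, 35, 28 days — a mix of 28 and 35. Every date is a Saturday.
Each is the 4th Saturday of its month.
4th Saturday of October 2028: Oct 28 2028.
4th Saturday of November 2028: Nov 25 2028.
4th Saturday of December 2028: Dec 23 2028.

Oct 28 2028, Nov 25 2028, Dec 23 2028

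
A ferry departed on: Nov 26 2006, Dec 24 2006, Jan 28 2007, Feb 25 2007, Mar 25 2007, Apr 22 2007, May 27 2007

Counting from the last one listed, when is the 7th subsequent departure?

Gaps: 28, 35, 28, 28, 28, 35 days — a mix of 28 and 35. Every date is a Sunday.
Each is the 4th Sunday of its month.
June 2007 — 4th Sunday is Jun 24 2007.
July 2007 — 4th Sunday is Jul 22 2007.
August 2007 — 4th Sunday is Aug 26 2007.
September 2007 — 4th Sunday is Sep 23 2007.
October 2007 — 4th Sunday is Oct 28 2007.
November 2007 — 4th Sunday is Nov 25 2007.
4th Sunday of December 2007: Dec 23 2007.

Dec 23 2007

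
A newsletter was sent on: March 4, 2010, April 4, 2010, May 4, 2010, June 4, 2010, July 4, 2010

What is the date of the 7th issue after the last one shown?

Each date is the 4th; the gaps (31, 30, 31, 30) track the month lengths.
The rule is the 4th of each month.
Next: August 2010 → August 4, 2010.
Next: September 2010 → September 4, 2010.
October 2010: October 4, 2010.
Next: November 2010 → November 4, 2010.
December 2010: December 4, 2010.
January 2011: January 4, 2011.
February 2011: February 4, 2011.

February 4, 2011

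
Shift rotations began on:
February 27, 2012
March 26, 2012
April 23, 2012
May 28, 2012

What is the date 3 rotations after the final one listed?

August 27, 2012

Gaps: 28, 28, 35 days — a mix of 28 and 35. Every date is a Monday.
Each is the 4th Monday of its month.
June 2012 — 4th Monday is June 25, 2012.
July 2012 — 4th Monday is July 23, 2012.
4th Monday of August 2012: August 27, 2012.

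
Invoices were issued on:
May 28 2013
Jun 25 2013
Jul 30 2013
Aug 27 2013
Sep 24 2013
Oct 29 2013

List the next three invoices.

Every date is a Tuesday; gaps 28, 35, 28, 28, 35 days.
Each is the last Tuesday of its month (at least one falls on the 29th or later, ruling out '4th Tuesday').
Last Tuesday of November 2013: Nov 26 2013.
Last Tuesday of December 2013: Dec 31 2013.
Last Tuesday of January 2014: Jan 28 2014.

Nov 26 2013, Dec 31 2013, Jan 28 2014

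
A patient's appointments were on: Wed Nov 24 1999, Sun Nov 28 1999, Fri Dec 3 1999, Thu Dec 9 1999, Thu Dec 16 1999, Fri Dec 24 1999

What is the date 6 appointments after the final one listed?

Thu Mar 2 2000

Gaps: 4, 5, 6, 7, 8 days — each gap is 1 larger than the previous one.
Next gap: 9 days. Fri Dec 24 1999 + 9 days = Sun Jan 2 2000.
Next gap: 10 days. Sun Jan 2 2000 + 10 days = Wed Jan 12 2000.
Next gap: 11 days. Wed Jan 12 2000 + 11 days = Sun Jan 23 2000.
Next gap: 12 days. Sun Jan 23 2000 + 12 days = Fri Feb 4 2000.
Next gap: 13 days. Fri Feb 4 2000 + 13 days = Thu Feb 17 2000.
Next gap: 14 days. Thu Feb 17 2000 + 14 days = Thu Mar 2 2000.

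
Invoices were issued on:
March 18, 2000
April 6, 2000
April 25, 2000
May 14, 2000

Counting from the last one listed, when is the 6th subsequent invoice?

September 5, 2000

Gaps between consecutive events: 19, 19, 19 days — a constant 19-day interval.
May 14, 2000 + 19 days = June 2, 2000.
June 2, 2000 + 19 days = June 21, 2000.
June 21, 2000 + 19 days = July 10, 2000.
July 10, 2000 + 19 days = July 29, 2000.
July 29, 2000 + 19 days = August 17, 2000.
August 17, 2000 + 19 days = September 5, 2000.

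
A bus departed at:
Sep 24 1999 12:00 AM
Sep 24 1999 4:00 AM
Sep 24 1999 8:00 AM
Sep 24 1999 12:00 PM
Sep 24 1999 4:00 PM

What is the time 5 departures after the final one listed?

Gaps: 4, 4, 4, 4 hours — each event is 4 hours after the previous one.
Sep 24 1999 4:00 PM + 4 h = Sep 24 1999 8:00 PM.
Sep 24 1999 8:00 PM + 4 h = Sep 25 1999 12:00 AM.
Sep 25 1999 12:00 AM + 4 h = Sep 25 1999 4:00 AM.
Sep 25 1999 4:00 AM + 4 h = Sep 25 1999 8:00 AM.
Sep 25 1999 8:00 AM + 4 h = Sep 25 1999 12:00 PM.

Sep 25 1999 12:00 PM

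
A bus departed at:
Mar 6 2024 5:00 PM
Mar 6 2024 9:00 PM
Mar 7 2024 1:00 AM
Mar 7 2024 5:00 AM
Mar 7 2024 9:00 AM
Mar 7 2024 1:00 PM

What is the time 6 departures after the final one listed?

The interval is a steady 4 hours (4, 4, 4, 4, 4).
Mar 7 2024 1:00 PM + 4 h = Mar 7 2024 5:00 PM.
Mar 7 2024 5:00 PM + 4 h = Mar 7 2024 9:00 PM.
Mar 7 2024 9:00 PM + 4 h = Mar 8 2024 1:00 AM.
Mar 8 2024 1:00 AM + 4 h = Mar 8 2024 5:00 AM.
Mar 8 2024 5:00 AM + 4 h = Mar 8 2024 9:00 AM.
Mar 8 2024 9:00 AM + 4 h = Mar 8 2024 1:00 PM.

Mar 8 2024 1:00 PM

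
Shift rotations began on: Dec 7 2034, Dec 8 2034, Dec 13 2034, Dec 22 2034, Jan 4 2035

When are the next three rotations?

Jan 21 2035, Feb 11 2035, Mar 8 2035

Gaps: 1, 5, 9, 13 days — each gap is 4 larger than the previous one.
Next gap: 17 days. Jan 4 2035 + 17 days = Jan 21 2035.
Next gap: 21 days. Jan 21 2035 + 21 days = Feb 11 2035.
Next gap: 25 days. Feb 11 2035 + 25 days = Mar 8 2035.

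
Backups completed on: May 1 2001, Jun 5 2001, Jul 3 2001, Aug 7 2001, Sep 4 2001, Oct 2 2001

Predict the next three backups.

Gaps: 35, 28, 35, 28, 28 days — a mix of 28 and 35. Every date is a Tuesday.
Each is the 1st Tuesday of its month.
November 2001 — 1st Tuesday is Nov 6 2001.
December 2001 — 1st Tuesday is Dec 4 2001.
January 2002 — 1st Tuesday is Jan 1 2002.

Nov 6 2001, Dec 4 2001, Jan 1 2002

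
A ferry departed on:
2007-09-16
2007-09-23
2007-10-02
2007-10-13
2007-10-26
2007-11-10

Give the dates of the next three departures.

2007-11-27, 2007-12-16, 2008-01-06

Intervals are 7, 9, 11, 13, 15 days — an arithmetic progression with common difference 2.
Next gap: 17 days. 2007-11-10 + 17 days = 2007-11-27.
Next gap: 19 days. 2007-11-27 + 19 days = 2007-12-16.
Next gap: 21 days. 2007-12-16 + 21 days = 2008-01-06.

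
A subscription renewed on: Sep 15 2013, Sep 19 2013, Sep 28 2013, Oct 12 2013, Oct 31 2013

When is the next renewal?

Intervals are 4, 9, 14, 19 days — an arithmetic progression with common difference 5.
Next gap: 24 days. Oct 31 2013 + 24 days = Nov 24 2013.

Nov 24 2013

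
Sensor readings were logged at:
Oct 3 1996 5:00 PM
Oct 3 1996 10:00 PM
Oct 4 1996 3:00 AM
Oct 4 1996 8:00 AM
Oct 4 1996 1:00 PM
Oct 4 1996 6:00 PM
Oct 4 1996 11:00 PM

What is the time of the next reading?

Spacing: 5, 5, 5, 5, 5, 5 h — constant 5 h.
Oct 4 1996 11:00 PM + 5 h = Oct 5 1996 4:00 AM.

Oct 5 1996 4:00 AM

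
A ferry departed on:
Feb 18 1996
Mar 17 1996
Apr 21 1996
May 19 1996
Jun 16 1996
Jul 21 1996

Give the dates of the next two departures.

Aug 18 1996, Sep 15 1996

Gaps: 28, 35, 28, 28, 35 days — a mix of 28 and 35. Every date is a Sunday.
Each is the 3rd Sunday of its month.
3rd Sunday of August 1996: Aug 18 1996.
September 1996 — 3rd Sunday is Sep 15 1996.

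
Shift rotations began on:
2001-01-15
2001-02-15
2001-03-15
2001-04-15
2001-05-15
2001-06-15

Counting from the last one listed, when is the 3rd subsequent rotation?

Each date is the 15th; the gaps (31, 28, 31, 30, 31) track the month lengths.
The rule is the 15th of each month.
July 2001: 2001-07-15.
Next: August 2001 → 2001-08-15.
September 2001: 2001-09-15.

2001-09-15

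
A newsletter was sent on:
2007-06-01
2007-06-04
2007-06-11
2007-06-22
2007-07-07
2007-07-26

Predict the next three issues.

The spacing grows by 4 each time: 3, 7, 11, 15, 19 days.
Next gap: 23 days. 2007-07-26 + 23 days = 2007-08-18.
Next gap: 27 days. 2007-08-18 + 27 days = 2007-09-14.
Next gap: 31 days. 2007-09-14 + 31 days = 2007-10-15.

2007-08-18, 2007-09-14, 2007-10-15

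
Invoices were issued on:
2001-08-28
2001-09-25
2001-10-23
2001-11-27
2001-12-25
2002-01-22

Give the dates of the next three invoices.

Gaps: 28, 28, 35, 28, 28 days — a mix of 28 and 35. Every date is a Tuesday.
Each is the 4th Tuesday of its month.
February 2002 — 4th Tuesday is 2002-02-26.
4th Tuesday of March 2002: 2002-03-26.
April 2002 — 4th Tuesday is 2002-04-23.

2002-02-26, 2002-03-26, 2002-04-23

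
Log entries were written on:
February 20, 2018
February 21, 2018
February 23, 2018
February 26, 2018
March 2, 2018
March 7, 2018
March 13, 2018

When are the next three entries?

Intervals are 1, 2, 3, 4, 5, 6 days — an arithmetic progression with common difference 1.
Next gap: 7 days. March 13, 2018 + 7 days = March 20, 2018.
Next gap: 8 days. March 20, 2018 + 8 days = March 28, 2018.
Next gap: 9 days. March 28, 2018 + 9 days = April 6, 2018.

March 20, 2018; March 28, 2018; April 6, 2018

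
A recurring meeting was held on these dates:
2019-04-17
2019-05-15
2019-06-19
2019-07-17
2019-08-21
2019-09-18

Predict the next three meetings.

These are Wednesdays at 28- or 35-day spacing (28, 35, 28, 35, 28).
The pattern: 3rd Wednesday of the month.
3rd Wednesday of October 2019: 2019-10-16.
November 2019 — 3rd Wednesday is 2019-11-20.
December 2019 — 3rd Wednesday is 2019-12-18.

2019-10-16, 2019-11-20, 2019-12-18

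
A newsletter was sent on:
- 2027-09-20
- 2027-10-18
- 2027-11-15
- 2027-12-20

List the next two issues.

Gaps: 28, 28, 35 days — a mix of 28 and 35. Every date is a Monday.
Each is the 3rd Monday of its month.
3rd Monday of January 2028: 2028-01-17.
3rd Monday of February 2028: 2028-02-21.

2028-01-17, 2028-02-21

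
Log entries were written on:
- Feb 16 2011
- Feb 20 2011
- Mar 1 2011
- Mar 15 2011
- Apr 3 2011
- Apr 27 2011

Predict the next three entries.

The spacing grows by 5 each time: 4, 9, 14, 19, 24 days.
Next gap: 29 days. Apr 27 2011 + 29 days = May 26 2011.
Next gap: 34 days. May 26 2011 + 34 days = Jun 29 2011.
Next gap: 39 days. Jun 29 2011 + 39 days = Aug 7 2011.

May 26 2011, Jun 29 2011, Aug 7 2011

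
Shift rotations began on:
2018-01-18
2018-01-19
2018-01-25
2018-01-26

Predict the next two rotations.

2018-02-01, 2018-02-02

Gaps: 1, 6, 1 days — not constant, but cyclic with period 2.
The events fall on every Thursday and Friday.
Next Thursday: 2018-02-01.
The following Friday is 2018-02-02.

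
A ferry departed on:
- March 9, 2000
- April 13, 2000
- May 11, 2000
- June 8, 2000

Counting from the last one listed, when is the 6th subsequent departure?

All dates are Thursdays, 35, 28, 28 days apart.
Specifically, the 2nd Thursday of each month.
2nd Thursday of July 2000: July 13, 2000.
2nd Thursday of August 2000: August 10, 2000.
September 2000 — 2nd Thursday is September 14, 2000.
2nd Thursday of October 2000: October 12, 2000.
November 2000 — 2nd Thursday is November 9, 2000.
December 2000 — 2nd Thursday is December 14, 2000.

December 14, 2000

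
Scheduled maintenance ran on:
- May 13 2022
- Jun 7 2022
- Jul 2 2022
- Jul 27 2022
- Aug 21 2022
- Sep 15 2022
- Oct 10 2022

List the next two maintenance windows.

Nov 4 2022, Nov 29 2022

Every event comes 25 days after the last (25, 25, 25, 25, 25, 25).
Oct 10 2022 + 25 days = Nov 4 2022.
Nov 4 2022 + 25 days = Nov 29 2022.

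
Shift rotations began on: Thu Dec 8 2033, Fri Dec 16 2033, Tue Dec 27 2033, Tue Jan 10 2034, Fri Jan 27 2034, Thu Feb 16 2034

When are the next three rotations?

Sat Mar 11 2034, Thu Apr 6 2034, Fri May 5 2034

Gaps: 8, 11, 14, 17, 20 days — each gap is 3 larger than the previous one.
Next gap: 23 days. Thu Feb 16 2034 + 23 days = Sat Mar 11 2034.
Next gap: 26 days. Sat Mar 11 2034 + 26 days = Thu Apr 6 2034.
Next gap: 29 days. Thu Apr 6 2034 + 29 days = Fri May 5 2034.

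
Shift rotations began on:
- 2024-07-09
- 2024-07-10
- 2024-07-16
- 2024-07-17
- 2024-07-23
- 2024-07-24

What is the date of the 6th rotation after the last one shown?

2024-08-14

Every event lands on a Tuesday or Wednesday (gaps cycle 1, 6, 1, 6, 1).
So the schedule is: every Tuesday and Wednesday.
Next Tuesday: 2024-07-30.
The following Wednesday is 2024-07-31.
The following Tuesday is 2024-08-06.
Next Wednesday: 2024-08-07.
The following Tuesday is 2024-08-13.
The following Wednesday is 2024-08-14.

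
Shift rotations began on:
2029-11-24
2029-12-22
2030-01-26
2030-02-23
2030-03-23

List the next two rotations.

These are Saturdays at 28- or 35-day spacing (28, 35, 28, 28).
The pattern: 4th Saturday of the month.
4th Saturday of April 2030: 2030-04-27.
May 2030 — 4th Saturday is 2030-05-25.

2030-04-27, 2030-05-25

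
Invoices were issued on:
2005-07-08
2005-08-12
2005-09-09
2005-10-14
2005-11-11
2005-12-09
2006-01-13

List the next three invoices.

2006-02-10, 2006-03-10, 2006-04-14

Gaps: 35, 28, 35, 28, 28, 35 days — a mix of 28 and 35. Every date is a Friday.
Each is the 2nd Friday of its month.
2nd Friday of February 2006: 2006-02-10.
2nd Friday of March 2006: 2006-03-10.
April 2006 — 2nd Friday is 2006-04-14.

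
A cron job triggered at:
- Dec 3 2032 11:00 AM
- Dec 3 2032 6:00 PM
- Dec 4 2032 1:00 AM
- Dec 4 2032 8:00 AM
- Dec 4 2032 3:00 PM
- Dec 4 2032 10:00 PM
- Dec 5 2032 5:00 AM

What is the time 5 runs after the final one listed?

The interval is a steady 7 hours (7, 7, 7, 7, 7, 7).
Dec 5 2032 5:00 AM + 7 h = Dec 5 2032 12:00 PM.
Dec 5 2032 12:00 PM + 7 h = Dec 5 2032 7:00 PM.
Dec 5 2032 7:00 PM + 7 h = Dec 6 2032 2:00 AM.
Dec 6 2032 2:00 AM + 7 h = Dec 6 2032 9:00 AM.
Dec 6 2032 9:00 AM + 7 h = Dec 6 2032 4:00 PM.

Dec 6 2032 4:00 PM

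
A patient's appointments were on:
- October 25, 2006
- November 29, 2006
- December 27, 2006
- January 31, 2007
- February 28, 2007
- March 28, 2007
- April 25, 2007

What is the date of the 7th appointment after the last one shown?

November 28, 2007

These are Wednesdays with 35, 28, 35, 28, 28, 28-day gaps.
Each is the final Wednesday of its month — November 29, 2006 is past the 28th, so '4th Wednesday' doesn't fit.
May 2007 ends with Wednesday May 30, 2007.
Last Wednesday of June 2007: June 27, 2007.
July 2007 ends with Wednesday July 25, 2007.
August 2007 ends with Wednesday August 29, 2007.
September 2007 ends with Wednesday September 26, 2007.
Last Wednesday of October 2007: October 31, 2007.
November 2007 ends with Wednesday November 28, 2007.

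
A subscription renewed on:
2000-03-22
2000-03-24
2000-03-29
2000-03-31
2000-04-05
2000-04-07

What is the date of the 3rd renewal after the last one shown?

The gap pattern 2, 5, 2, 5, 2 repeats every 2 events.
These are the Wednesdays and Fridays of each week.
The following Wednesday is 2000-04-12.
The following Friday is 2000-04-14.
The following Wednesday is 2000-04-19.

2000-04-19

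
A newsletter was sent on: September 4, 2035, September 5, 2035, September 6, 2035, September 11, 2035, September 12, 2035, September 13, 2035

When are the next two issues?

The gap pattern 1, 1, 5, 1, 1 repeats every 3 events.
These are the Tuesdays, Wednesdays and Thursdays of each week.
The following Tuesday is September 18, 2035.
Next Wednesday: September 19, 2035.

September 18, 2035; September 19, 2035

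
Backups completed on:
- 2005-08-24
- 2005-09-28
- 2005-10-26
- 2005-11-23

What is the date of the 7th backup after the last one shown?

These are Wednesdays at 28- or 35-day spacing (35, 28, 28).
The pattern: 4th Wednesday of the month.
December 2005 — 4th Wednesday is 2005-12-28.
4th Wednesday of January 2006: 2006-01-25.
4th Wednesday of February 2006: 2006-02-22.
March 2006 — 4th Wednesday is 2006-03-22.
April 2006 — 4th Wednesday is 2006-04-26.
4th Wednesday of May 2006: 2006-05-24.
4th Wednesday of June 2006: 2006-06-28.

2006-06-28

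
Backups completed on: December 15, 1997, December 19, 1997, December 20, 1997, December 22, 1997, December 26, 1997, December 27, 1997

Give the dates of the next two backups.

December 29, 1997; January 2, 1998

The gap pattern 4, 1, 2, 4, 1 repeats every 3 events.
These are the Mondays, Fridays and Saturdays of each week.
The following Monday is December 29, 1997.
The following Friday is January 2, 1998.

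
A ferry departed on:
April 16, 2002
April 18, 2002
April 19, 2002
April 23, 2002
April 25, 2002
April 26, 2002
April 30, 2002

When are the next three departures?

May 2, 2002; May 3, 2002; May 7, 2002

The gap pattern 2, 1, 4, 2, 1, 4 repeats every 3 events.
These are the Tuesdays, Thursdays and Fridays of each week.
The following Thursday is May 2, 2002.
The following Friday is May 3, 2002.
The following Tuesday is May 7, 2002.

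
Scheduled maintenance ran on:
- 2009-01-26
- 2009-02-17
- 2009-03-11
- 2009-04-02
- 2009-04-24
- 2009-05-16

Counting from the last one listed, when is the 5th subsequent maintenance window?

Every event comes 22 days after the last (22, 22, 22, 22, 22).
2009-05-16 + 22 days = 2009-06-07.
2009-06-07 + 22 days = 2009-06-29.
2009-06-29 + 22 days = 2009-07-21.
2009-07-21 + 22 days = 2009-08-12.
2009-08-12 + 22 days = 2009-09-03.

2009-09-03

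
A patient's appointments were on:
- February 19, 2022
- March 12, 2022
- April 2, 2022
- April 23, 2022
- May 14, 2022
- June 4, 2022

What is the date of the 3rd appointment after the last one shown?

August 6, 2022

Every event comes 21 days after the last (21, 21, 21, 21, 21).
June 4, 2022 + 21 days = June 25, 2022.
June 25, 2022 + 21 days = July 16, 2022.
July 16, 2022 + 21 days = August 6, 2022.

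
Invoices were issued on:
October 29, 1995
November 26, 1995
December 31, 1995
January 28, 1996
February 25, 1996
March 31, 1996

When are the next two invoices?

April 28, 1996; May 26, 1996

Every date is a Sunday; gaps 28, 35, 28, 28, 35 days.
Each is the last Sunday of its month (at least one falls on the 29th or later, ruling out '4th Sunday').
Last Sunday of April 1996: April 28, 1996.
May 1996 ends with Sunday May 26, 1996.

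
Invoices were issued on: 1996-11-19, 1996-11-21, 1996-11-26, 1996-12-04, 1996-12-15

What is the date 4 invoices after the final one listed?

The spacing grows by 3 each time: 2, 5, 8, 11 days.
Next gap: 14 days. 1996-12-15 + 14 days = 1996-12-29.
Next gap: 17 days. 1996-12-29 + 17 days = 1997-01-15.
Next gap: 20 days. 1997-01-15 + 20 days = 1997-02-04.
Next gap: 23 days. 1997-02-04 + 23 days = 1997-02-27.

1997-02-27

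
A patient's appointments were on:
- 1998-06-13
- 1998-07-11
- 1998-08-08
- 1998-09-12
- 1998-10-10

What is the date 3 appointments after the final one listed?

1999-01-09

These are Saturdays at 28- or 35-day spacing (28, 28, 35, 28).
The pattern: 2nd Saturday of the month.
2nd Saturday of November 1998: 1998-11-14.
December 1998 — 2nd Saturday is 1998-12-12.
January 1999 — 2nd Saturday is 1999-01-09.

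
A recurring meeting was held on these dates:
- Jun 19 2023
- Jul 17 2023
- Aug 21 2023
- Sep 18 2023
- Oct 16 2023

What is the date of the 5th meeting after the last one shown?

Gaps: 28, 35, 28, 28 days — a mix of 28 and 35. Every date is a Monday.
Each is the 3rd Monday of its month.
November 2023 — 3rd Monday is Nov 20 2023.
December 2023 — 3rd Monday is Dec 18 2023.
3rd Monday of January 2024: Jan 15 2024.
February 2024 — 3rd Monday is Feb 19 2024.
3rd Monday of March 2024: Mar 18 2024.

Mar 18 2024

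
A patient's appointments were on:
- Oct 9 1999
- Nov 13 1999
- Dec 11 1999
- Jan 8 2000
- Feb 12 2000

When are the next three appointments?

Mar 11 2000, Apr 8 2000, May 13 2000

All dates are Saturdays, 35, 28, 28, 35 days apart.
Specifically, the 2nd Saturday of each month.
March 2000 — 2nd Saturday is Mar 11 2000.
April 2000 — 2nd Saturday is Apr 8 2000.
May 2000 — 2nd Saturday is May 13 2000.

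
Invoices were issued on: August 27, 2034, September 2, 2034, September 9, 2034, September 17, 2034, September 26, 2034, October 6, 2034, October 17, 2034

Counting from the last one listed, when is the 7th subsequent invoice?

January 30, 2035

Intervals are 6, 7, 8, 9, 10, 11 days — an arithmetic progression with common difference 1.
Next gap: 12 days. October 17, 2034 + 12 days = October 29, 2034.
Next gap: 13 days. October 29, 2034 + 13 days = November 11, 2034.
Next gap: 14 days. November 11, 2034 + 14 days = November 25, 2034.
Next gap: 15 days. November 25, 2034 + 15 days = December 10, 2034.
Next gap: 16 days. December 10, 2034 + 16 days = December 26, 2034.
Next gap: 17 days. December 26, 2034 + 17 days = January 12, 2035.
Next gap: 18 days. January 12, 2035 + 18 days = January 30, 2035.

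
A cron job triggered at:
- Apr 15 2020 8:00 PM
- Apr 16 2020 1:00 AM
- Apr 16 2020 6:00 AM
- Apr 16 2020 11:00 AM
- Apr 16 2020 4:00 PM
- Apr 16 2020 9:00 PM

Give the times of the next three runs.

Spacing: 5, 5, 5, 5, 5 h — constant 5 h.
Apr 16 2020 9:00 PM + 5 h = Apr 17 2020 2:00 AM.
Apr 17 2020 2:00 AM + 5 h = Apr 17 2020 7:00 AM.
Apr 17 2020 7:00 AM + 5 h = Apr 17 2020 12:00 PM.

Apr 17 2020 2:00 AM, Apr 17 2020 7:00 AM, Apr 17 2020 12:00 PM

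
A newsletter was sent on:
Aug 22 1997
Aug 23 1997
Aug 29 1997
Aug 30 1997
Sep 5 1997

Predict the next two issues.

Gaps: 1, 6, 1, 6 days — not constant, but cyclic with period 2.
The events fall on every Friday and Saturday.
The following Saturday is Sep 6 1997.
Next Friday: Sep 12 1997.

Sep 6 1997, Sep 12 1997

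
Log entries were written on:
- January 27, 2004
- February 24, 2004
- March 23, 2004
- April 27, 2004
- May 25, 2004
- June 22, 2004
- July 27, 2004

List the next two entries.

August 24, 2004; September 28, 2004

These are Tuesdays at 28- or 35-day spacing (28, 28, 35, 28, 28, 35).
The pattern: 4th Tuesday of the month.
4th Tuesday of August 2004: August 24, 2004.
4th Tuesday of September 2004: September 28, 2004.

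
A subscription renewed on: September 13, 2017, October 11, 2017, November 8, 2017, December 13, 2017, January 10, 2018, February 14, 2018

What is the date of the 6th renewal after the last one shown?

August 8, 2018

Gaps: 28, 28, 35, 28, 35 days — a mix of 28 and 35. Every date is a Wednesday.
Each is the 2nd Wednesday of its month.
March 2018 — 2nd Wednesday is March 14, 2018.
2nd Wednesday of April 2018: April 11, 2018.
May 2018 — 2nd Wednesday is May 9, 2018.
2nd Wednesday of June 2018: June 13, 2018.
July 2018 — 2nd Wednesday is July 11, 2018.
August 2018 — 2nd Wednesday is August 8, 2018.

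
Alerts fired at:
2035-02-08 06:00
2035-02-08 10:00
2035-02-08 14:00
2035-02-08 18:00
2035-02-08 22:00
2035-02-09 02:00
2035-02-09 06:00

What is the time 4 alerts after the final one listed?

Gaps: 4, 4, 4, 4, 4, 4 hours — each event is 4 hours after the previous one.
2035-02-09 06:00 + 4 h = 2035-02-09 10:00.
2035-02-09 10:00 + 4 h = 2035-02-09 14:00.
2035-02-09 14:00 + 4 h = 2035-02-09 18:00.
2035-02-09 18:00 + 4 h = 2035-02-09 22:00.

2035-02-09 22:00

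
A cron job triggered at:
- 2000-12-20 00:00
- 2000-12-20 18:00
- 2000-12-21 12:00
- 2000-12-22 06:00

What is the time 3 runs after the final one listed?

Spacing: 18, 18, 18 h — constant 18 h.
2000-12-22 06:00 + 18 h = 2000-12-23 00:00.
2000-12-23 00:00 + 18 h = 2000-12-23 18:00.
2000-12-23 18:00 + 18 h = 2000-12-24 12:00.

2000-12-24 12:00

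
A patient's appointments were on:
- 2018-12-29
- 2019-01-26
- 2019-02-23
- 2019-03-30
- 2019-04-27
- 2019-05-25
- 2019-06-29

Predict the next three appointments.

All Saturdays; the gaps (28, 28, 35, 28, 28, 35) vary with month length.
This is the last Saturday of each month.
Last Saturday of July 2019: 2019-07-27.
August 2019 ends with Saturday 2019-08-31.
September 2019 ends with Saturday 2019-09-28.

2019-07-27, 2019-08-31, 2019-09-28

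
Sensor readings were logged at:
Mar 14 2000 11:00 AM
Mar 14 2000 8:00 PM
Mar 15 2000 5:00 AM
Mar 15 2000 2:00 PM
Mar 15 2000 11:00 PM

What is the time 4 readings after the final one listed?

Spacing: 9, 9, 9, 9 h — constant 9 h.
Mar 15 2000 11:00 PM + 9 h = Mar 16 2000 8:00 AM.
Mar 16 2000 8:00 AM + 9 h = Mar 16 2000 5:00 PM.
Mar 16 2000 5:00 PM + 9 h = Mar 17 2000 2:00 AM.
Mar 17 2000 2:00 AM + 9 h = Mar 17 2000 11:00 AM.

Mar 17 2000 11:00 AM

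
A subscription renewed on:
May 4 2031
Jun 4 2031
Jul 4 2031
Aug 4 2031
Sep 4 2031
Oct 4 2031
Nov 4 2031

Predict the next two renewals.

Dec 4 2031, Jan 4 2032

Each date is the 4th; the gaps (31, 30, 31, 31, 30, 31) track the month lengths.
The rule is the 4th of each month.
December 2031: Dec 4 2031.
Next: January 2032 → Jan 4 2032.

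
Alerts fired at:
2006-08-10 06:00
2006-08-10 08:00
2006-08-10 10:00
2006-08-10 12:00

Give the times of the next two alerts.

Spacing: 2, 2, 2 h — constant 2 h.
2006-08-10 12:00 + 2 h = 2006-08-10 14:00.
2006-08-10 14:00 + 2 h = 2006-08-10 16:00.

2006-08-10 14:00, 2006-08-10 16:00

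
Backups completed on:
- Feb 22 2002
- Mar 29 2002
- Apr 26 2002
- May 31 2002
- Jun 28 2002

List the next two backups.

All Fridays; the gaps (35, 28, 35, 28) vary with month length.
This is the last Friday of each month.
July 2002 ends with Friday Jul 26 2002.
Last Friday of August 2002: Aug 30 2002.

Jul 26 2002, Aug 30 2002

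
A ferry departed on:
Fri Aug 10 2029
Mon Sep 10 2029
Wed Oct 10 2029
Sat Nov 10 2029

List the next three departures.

Mon Dec 10 2029, Thu Jan 10 2030, Sun Feb 10 2030

Gaps: 31, 30, 31 days — not constant. Every event is on the 10th of the month.
Pattern: the 10th of each month.
Next: December 2029 → Mon Dec 10 2029.
January 2030: Thu Jan 10 2030.
Next: February 2030 → Sun Feb 10 2030.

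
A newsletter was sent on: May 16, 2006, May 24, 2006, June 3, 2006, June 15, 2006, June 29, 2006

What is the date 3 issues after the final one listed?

Gaps: 8, 10, 12, 14 days — each gap is 2 larger than the previous one.
Next gap: 16 days. June 29, 2006 + 16 days = July 15, 2006.
Next gap: 18 days. July 15, 2006 + 18 days = August 2, 2006.
Next gap: 20 days. August 2, 2006 + 20 days = August 22, 2006.

August 22, 2006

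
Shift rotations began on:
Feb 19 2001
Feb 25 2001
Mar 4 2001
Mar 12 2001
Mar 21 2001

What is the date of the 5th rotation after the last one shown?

May 20 2001

The spacing grows by 1 each time: 6, 7, 8, 9 days.
Next gap: 10 days. Mar 21 2001 + 10 days = Mar 31 2001.
Next gap: 11 days. Mar 31 2001 + 11 days = Apr 11 2001.
Next gap: 12 days. Apr 11 2001 + 12 days = Apr 23 2001.
Next gap: 13 days. Apr 23 2001 + 13 days = May 6 2001.
Next gap: 14 days. May 6 2001 + 14 days = May 20 2001.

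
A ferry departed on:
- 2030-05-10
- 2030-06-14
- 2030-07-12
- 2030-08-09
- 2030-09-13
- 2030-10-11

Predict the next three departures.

All dates are Fridays, 35, 28, 28, 35, 28 days apart.
Specifically, the 2nd Friday of each month.
November 2030 — 2nd Friday is 2030-11-08.
December 2030 — 2nd Friday is 2030-12-13.
January 2031 — 2nd Friday is 2031-01-10.

2030-11-08, 2030-12-13, 2031-01-10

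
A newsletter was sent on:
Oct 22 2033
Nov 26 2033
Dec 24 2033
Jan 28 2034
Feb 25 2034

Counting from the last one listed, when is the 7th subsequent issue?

Sep 23 2034

All dates are Saturdays, 35, 28, 35, 28 days apart.
Specifically, the 4th Saturday of each month.
March 2034 — 4th Saturday is Mar 25 2034.
4th Saturday of April 2034: Apr 22 2034.
May 2034 — 4th Saturday is May 27 2034.
4th Saturday of June 2034: Jun 24 2034.
4th Saturday of July 2034: Jul 22 2034.
August 2034 — 4th Saturday is Aug 26 2034.
September 2034 — 4th Saturday is Sep 23 2034.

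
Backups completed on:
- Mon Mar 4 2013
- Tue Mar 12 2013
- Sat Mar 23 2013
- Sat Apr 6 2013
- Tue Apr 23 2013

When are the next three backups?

Mon May 13 2013, Wed Jun 5 2013, Mon Jul 1 2013

The spacing grows by 3 each time: 8, 11, 14, 17 days.
Next gap: 20 days. Tue Apr 23 2013 + 20 days = Mon May 13 2013.
Next gap: 23 days. Mon May 13 2013 + 23 days = Wed Jun 5 2013.
Next gap: 26 days. Wed Jun 5 2013 + 26 days = Mon Jul 1 2013.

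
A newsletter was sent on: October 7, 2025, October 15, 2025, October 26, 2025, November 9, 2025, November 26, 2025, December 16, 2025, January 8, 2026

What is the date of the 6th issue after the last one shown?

July 28, 2026

Intervals are 8, 11, 14, 17, 20, 23 days — an arithmetic progression with common difference 3.
Next gap: 26 days. January 8, 2026 + 26 days = February 3, 2026.
Next gap: 29 days. February 3, 2026 + 29 days = March 4, 2026.
Next gap: 32 days. March 4, 2026 + 32 days = April 5, 2026.
Next gap: 35 days. April 5, 2026 + 35 days = May 10, 2026.
Next gap: 38 days. May 10, 2026 + 38 days = June 17, 2026.
Next gap: 41 days. June 17, 2026 + 41 days = July 28, 2026.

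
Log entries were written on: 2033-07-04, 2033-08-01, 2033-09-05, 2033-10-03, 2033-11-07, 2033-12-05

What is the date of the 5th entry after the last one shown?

2034-05-01

Gaps: 28, 35, 28, 35, 28 days — a mix of 28 and 35. Every date is a Monday.
Each is the 1st Monday of its month.
1st Monday of January 2034: 2034-01-02.
1st Monday of February 2034: 2034-02-06.
March 2034 — 1st Monday is 2034-03-06.
1st Monday of April 2034: 2034-04-03.
May 2034 — 1st Monday is 2034-05-01.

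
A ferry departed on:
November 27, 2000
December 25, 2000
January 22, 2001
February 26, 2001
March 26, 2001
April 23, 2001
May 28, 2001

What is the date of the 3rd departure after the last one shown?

August 27, 2001

All dates are Mondays, 28, 28, 35, 28, 28, 35 days apart.
Specifically, the 4th Monday of each month.
June 2001 — 4th Monday is June 25, 2001.
4th Monday of July 2001: July 23, 2001.
4th Monday of August 2001: August 27, 2001.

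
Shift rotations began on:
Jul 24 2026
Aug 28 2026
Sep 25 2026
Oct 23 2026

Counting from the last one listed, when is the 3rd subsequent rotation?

Gaps: 35, 28, 28 days — a mix of 28 and 35. Every date is a Friday.
Each is the 4th Friday of its month.
November 2026 — 4th Friday is Nov 27 2026.
December 2026 — 4th Friday is Dec 25 2026.
4th Friday of January 2027: Jan 22 2027.

Jan 22 2027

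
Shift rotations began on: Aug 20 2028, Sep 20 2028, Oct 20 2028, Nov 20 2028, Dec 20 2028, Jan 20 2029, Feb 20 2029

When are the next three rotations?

Mar 20 2029, Apr 20 2029, May 20 2029

Each date is the 20th; the gaps (31, 30, 31, 30, 31, 31) track the month lengths.
The rule is the 20th of each month.
Next: March 2029 → Mar 20 2029.
Next: April 2029 → Apr 20 2029.
Next: May 2029 → May 20 2029.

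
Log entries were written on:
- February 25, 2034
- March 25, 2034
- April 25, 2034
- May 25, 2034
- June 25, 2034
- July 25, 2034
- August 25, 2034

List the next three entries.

September 25, 2034; October 25, 2034; November 25, 2034

Each date is the 25th; the gaps (28, 31, 30, 31, 30, 31) track the month lengths.
The rule is the 25th of each month.
Next: September 2034 → September 25, 2034.
Next: October 2034 → October 25, 2034.
Next: November 2034 → November 25, 2034.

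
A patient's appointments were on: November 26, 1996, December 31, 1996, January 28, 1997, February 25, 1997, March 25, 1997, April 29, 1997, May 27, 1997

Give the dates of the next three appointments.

Every date is a Tuesday; gaps 35, 28, 28, 28, 35, 28 days.
Each is the last Tuesday of its month (at least one falls on the 29th or later, ruling out '4th Tuesday').
Last Tuesday of June 1997: June 24, 1997.
July 1997 ends with Tuesday July 29, 1997.
August 1997 ends with Tuesday August 26, 1997.

June 24, 1997; July 29, 1997; August 26, 1997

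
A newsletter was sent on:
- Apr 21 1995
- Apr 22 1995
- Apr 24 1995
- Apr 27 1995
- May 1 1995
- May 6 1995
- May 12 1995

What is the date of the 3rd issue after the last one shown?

The spacing grows by 1 each time: 1, 2, 3, 4, 5, 6 days.
Next gap: 7 days. May 12 1995 + 7 days = May 19 1995.
Next gap: 8 days. May 19 1995 + 8 days = May 27 1995.
Next gap: 9 days. May 27 1995 + 9 days = Jun 5 1995.

Jun 5 1995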